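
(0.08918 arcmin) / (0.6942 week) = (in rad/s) 6.179e-11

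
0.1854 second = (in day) 2.146e-06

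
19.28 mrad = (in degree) 1.105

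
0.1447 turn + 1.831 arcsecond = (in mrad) 909.2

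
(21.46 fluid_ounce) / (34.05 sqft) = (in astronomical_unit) 1.341e-15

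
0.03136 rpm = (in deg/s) 0.1882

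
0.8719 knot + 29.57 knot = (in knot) 30.44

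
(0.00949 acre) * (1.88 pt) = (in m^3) 0.02547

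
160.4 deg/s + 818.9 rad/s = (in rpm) 7847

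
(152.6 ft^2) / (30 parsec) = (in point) 4.341e-14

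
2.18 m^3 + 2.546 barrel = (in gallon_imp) 568.6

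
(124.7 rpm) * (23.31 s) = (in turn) 48.45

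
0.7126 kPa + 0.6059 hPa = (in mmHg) 5.799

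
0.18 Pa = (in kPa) 0.00018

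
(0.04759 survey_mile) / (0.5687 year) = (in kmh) 1.537e-05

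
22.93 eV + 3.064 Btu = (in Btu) 3.064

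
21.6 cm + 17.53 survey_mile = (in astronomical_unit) 1.886e-07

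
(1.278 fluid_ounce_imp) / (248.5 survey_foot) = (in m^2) 4.794e-07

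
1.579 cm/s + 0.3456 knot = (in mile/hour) 0.433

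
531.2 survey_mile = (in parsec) 2.77e-11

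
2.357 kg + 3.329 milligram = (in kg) 2.357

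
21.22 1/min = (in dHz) 3.537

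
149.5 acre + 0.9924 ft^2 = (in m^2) 6.05e+05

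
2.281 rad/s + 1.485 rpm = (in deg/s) 139.6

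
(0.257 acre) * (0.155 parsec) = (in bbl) 3.129e+19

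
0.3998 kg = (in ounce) 14.1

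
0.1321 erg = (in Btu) 1.252e-11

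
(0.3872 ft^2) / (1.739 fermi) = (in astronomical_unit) 138.3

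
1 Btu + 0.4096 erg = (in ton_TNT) 2.522e-07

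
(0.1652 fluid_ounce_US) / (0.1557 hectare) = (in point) 8.895e-06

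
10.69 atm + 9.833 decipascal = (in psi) 157.1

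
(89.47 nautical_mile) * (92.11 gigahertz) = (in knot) 2.967e+16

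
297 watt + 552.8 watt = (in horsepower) 1.14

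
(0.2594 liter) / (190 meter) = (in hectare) 1.365e-10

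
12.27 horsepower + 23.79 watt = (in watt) 9174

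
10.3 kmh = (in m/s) 2.861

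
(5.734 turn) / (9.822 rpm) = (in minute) 0.5838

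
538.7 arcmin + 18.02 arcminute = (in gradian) 10.31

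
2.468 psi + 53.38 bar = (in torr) 4.017e+04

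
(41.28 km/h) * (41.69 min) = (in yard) 3.137e+04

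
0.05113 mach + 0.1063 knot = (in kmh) 62.87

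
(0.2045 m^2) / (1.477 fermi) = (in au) 925.5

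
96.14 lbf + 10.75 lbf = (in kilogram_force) 48.48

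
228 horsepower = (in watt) 1.7e+05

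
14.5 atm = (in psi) 213.1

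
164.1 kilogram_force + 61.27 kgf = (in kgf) 225.4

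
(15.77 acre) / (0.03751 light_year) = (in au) 1.202e-21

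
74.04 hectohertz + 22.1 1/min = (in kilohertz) 7.404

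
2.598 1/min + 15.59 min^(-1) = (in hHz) 0.003031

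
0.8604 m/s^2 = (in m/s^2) 0.8604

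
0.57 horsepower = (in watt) 425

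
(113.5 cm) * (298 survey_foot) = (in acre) 0.02547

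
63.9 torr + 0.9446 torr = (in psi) 1.254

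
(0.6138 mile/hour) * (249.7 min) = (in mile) 2.554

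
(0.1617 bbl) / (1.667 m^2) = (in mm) 15.42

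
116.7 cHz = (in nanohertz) 1.167e+09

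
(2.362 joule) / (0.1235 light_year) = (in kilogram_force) 2.061e-16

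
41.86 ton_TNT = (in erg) 1.751e+18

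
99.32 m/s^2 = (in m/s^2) 99.32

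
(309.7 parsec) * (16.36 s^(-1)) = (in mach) 4.592e+17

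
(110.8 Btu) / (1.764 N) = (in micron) 6.627e+10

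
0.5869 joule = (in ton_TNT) 1.403e-10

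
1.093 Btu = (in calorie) 275.6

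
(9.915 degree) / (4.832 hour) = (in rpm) 9.5e-05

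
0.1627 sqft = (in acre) 3.735e-06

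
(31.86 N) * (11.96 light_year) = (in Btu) 3.417e+15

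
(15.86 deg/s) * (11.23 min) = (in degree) 1.069e+04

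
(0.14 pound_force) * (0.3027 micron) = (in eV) 1.177e+12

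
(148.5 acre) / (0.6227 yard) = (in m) 1.055e+06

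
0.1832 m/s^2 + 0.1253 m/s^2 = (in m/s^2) 0.3085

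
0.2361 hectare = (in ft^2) 2.541e+04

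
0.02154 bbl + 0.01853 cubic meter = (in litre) 21.95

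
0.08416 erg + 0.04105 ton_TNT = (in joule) 1.718e+08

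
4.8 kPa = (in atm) 0.04737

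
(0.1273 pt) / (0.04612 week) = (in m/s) 1.61e-09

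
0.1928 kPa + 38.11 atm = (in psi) 560.1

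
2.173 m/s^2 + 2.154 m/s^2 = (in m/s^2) 4.327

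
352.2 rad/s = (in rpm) 3363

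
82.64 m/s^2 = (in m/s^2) 82.64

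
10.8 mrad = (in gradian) 0.6875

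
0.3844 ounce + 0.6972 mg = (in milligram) 1.09e+04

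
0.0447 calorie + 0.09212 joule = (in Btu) 0.0002646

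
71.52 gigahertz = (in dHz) 7.152e+11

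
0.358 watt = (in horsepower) 0.0004801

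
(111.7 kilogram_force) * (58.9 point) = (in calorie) 5.44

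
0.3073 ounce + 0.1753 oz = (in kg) 0.01368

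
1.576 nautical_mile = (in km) 2.919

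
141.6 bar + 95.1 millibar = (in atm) 139.8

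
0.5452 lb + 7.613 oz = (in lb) 1.021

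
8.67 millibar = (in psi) 0.1257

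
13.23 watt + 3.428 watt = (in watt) 16.66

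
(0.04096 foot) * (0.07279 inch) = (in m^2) 2.308e-05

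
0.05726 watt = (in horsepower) 7.679e-05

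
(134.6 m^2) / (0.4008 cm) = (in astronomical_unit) 2.245e-07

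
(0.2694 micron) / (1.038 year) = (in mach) 2.417e-17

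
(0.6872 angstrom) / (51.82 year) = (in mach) 1.235e-22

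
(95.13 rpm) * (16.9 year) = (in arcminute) 1.825e+13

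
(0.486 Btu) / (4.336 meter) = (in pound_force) 26.58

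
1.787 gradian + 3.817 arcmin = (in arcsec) 6019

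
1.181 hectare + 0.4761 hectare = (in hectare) 1.657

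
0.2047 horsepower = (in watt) 152.6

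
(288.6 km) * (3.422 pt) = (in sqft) 3750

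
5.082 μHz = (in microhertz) 5.082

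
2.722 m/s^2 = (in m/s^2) 2.722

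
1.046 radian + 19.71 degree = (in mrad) 1390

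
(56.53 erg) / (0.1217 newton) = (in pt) 0.1317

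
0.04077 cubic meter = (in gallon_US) 10.77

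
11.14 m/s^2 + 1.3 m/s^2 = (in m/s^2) 12.44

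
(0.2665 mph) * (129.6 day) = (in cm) 1.334e+08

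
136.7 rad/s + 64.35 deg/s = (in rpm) 1316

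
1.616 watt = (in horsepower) 0.002167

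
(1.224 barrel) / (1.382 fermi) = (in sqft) 1.516e+15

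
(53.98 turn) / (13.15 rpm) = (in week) 0.0004072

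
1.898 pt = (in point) 1.898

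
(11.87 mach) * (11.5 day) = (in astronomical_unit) 0.02684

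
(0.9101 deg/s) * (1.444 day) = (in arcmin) 6.813e+06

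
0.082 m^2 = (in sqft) 0.8826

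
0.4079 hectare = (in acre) 1.008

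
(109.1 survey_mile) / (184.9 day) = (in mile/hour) 0.02459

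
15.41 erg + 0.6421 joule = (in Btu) 0.0006086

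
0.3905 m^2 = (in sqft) 4.203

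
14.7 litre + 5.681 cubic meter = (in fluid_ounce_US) 1.926e+05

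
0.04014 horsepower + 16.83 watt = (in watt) 46.76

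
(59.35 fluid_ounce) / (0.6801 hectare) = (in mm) 0.0002581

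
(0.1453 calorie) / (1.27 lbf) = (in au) 7.194e-13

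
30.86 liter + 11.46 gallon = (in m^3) 0.07424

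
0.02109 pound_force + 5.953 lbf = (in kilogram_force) 2.71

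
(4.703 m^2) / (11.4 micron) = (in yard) 4.512e+05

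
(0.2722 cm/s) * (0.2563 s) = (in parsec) 2.261e-20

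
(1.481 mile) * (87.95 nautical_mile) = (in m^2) 3.882e+08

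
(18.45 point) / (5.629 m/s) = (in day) 1.338e-08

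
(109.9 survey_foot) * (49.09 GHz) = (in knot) 3.196e+12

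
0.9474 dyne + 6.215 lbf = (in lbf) 6.215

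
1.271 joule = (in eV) 7.933e+18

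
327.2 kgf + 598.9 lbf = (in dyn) 5.873e+08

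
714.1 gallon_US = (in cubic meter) 2.703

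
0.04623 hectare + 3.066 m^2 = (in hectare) 0.04654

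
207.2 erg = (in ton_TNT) 4.952e-15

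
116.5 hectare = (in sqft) 1.254e+07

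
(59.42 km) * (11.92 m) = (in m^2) 7.083e+05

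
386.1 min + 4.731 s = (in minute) 386.2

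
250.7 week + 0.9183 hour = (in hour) 4.212e+04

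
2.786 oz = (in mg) 7.898e+04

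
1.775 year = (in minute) 9.329e+05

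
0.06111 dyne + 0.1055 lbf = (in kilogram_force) 0.04785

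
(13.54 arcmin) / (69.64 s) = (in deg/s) 0.00324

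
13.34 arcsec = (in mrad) 0.06467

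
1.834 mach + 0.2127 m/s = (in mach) 1.835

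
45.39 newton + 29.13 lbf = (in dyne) 1.75e+07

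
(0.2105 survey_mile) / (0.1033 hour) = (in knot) 1.771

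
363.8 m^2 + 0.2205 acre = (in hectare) 0.1256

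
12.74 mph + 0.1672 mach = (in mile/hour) 140.1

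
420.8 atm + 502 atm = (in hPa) 9.35e+05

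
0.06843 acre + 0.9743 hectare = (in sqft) 1.079e+05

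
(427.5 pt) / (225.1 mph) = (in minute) 2.498e-05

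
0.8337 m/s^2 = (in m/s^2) 0.8337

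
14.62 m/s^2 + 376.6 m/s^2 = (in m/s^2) 391.2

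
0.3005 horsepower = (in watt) 224.1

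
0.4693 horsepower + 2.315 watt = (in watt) 352.3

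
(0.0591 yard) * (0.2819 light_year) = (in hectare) 1.441e+10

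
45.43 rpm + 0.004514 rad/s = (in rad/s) 4.762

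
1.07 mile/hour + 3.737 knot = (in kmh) 8.643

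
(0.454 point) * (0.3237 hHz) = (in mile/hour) 0.0116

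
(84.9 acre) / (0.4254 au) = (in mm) 0.005399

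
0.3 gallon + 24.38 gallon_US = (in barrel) 0.5876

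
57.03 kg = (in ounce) 2012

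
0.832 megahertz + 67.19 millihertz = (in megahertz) 0.832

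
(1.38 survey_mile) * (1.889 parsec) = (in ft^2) 1.393e+21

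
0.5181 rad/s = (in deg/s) 29.68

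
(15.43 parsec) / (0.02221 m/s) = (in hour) 5.955e+15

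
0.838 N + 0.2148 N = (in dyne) 1.053e+05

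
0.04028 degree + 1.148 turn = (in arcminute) 2.48e+04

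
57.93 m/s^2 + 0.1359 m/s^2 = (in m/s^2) 58.07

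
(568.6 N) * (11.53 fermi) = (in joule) 6.556e-12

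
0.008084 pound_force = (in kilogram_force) 0.003667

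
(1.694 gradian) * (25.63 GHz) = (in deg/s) 3.908e+10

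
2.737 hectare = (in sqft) 2.946e+05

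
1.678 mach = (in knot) 1111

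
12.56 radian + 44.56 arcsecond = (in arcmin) 4.318e+04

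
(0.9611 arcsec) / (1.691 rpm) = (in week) 4.351e-11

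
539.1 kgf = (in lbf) 1189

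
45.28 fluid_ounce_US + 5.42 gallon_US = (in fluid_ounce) 739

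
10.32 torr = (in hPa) 13.76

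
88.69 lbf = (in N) 394.5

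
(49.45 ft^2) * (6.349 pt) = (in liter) 10.29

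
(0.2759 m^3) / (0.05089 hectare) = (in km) 5.421e-07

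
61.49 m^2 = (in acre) 0.01519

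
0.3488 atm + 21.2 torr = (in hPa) 381.7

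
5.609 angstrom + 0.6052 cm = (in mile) 3.761e-06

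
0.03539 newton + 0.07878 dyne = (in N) 0.03539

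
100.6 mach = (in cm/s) 3.425e+06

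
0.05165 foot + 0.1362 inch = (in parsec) 6.223e-19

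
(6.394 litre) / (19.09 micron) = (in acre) 0.08277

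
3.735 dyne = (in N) 3.735e-05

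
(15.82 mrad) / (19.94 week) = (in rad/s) 1.312e-09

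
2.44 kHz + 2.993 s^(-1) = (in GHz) 2.443e-06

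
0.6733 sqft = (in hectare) 6.255e-06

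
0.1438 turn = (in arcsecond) 1.864e+05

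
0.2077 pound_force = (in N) 0.9239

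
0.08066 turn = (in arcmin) 1742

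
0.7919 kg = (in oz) 27.93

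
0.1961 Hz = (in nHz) 1.961e+08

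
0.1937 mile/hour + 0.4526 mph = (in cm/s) 28.89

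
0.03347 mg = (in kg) 3.347e-08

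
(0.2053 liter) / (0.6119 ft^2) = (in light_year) 3.817e-19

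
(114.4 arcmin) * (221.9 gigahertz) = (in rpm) 7.051e+10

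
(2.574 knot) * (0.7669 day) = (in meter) 8.774e+04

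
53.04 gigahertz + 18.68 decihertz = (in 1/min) 3.182e+12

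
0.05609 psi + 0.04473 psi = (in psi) 0.1008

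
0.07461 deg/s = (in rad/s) 0.001302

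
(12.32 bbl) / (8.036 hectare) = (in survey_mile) 1.515e-08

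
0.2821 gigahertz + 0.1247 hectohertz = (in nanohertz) 2.821e+17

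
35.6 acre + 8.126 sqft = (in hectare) 14.41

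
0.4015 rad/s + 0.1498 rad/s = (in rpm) 5.265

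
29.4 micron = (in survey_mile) 1.827e-08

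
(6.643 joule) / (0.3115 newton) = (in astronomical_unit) 1.426e-10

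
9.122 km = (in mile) 5.668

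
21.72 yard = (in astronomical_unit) 1.328e-10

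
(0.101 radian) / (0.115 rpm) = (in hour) 0.00233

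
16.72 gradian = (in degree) 15.05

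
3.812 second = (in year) 1.209e-07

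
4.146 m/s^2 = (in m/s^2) 4.146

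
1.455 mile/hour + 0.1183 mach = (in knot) 79.56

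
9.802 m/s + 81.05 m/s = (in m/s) 90.85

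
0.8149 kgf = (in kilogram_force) 0.8149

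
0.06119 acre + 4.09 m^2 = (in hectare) 0.02517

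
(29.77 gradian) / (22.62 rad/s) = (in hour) 5.743e-06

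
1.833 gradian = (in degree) 1.65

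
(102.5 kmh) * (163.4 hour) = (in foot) 5.495e+07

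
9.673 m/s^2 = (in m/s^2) 9.673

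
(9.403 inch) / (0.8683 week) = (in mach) 1.336e-09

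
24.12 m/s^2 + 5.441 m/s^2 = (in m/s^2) 29.56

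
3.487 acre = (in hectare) 1.411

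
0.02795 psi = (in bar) 0.001927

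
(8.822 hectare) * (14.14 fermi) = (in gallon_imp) 2.744e-07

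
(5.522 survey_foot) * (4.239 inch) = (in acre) 4.478e-05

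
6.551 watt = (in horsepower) 0.008785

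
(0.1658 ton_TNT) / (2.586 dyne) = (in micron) 2.683e+19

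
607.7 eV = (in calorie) 2.327e-17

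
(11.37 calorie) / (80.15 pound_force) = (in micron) 1.334e+05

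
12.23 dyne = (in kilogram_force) 1.247e-05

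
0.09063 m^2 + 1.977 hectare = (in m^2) 1.977e+04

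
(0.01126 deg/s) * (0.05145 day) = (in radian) 0.8736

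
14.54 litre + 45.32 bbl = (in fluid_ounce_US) 2.441e+05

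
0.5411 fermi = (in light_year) 5.719e-32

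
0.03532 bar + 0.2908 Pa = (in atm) 0.03486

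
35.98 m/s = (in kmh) 129.5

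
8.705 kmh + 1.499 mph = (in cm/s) 308.8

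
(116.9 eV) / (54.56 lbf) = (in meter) 7.717e-20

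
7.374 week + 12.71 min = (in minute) 7.434e+04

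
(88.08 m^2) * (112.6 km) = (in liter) 9.918e+09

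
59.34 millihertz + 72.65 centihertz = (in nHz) 7.858e+08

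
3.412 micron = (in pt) 0.009672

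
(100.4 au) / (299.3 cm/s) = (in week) 8.297e+06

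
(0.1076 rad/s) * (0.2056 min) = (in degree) 76.05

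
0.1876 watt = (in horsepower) 0.0002516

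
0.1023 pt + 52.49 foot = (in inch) 629.9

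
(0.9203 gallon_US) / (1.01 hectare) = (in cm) 3.449e-05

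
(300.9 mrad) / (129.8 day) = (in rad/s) 2.683e-08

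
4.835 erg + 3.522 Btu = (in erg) 3.716e+10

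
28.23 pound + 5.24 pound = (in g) 1.518e+04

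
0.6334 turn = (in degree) 228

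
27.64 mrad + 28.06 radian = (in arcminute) 9.656e+04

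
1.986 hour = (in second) 7150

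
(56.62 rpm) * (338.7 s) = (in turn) 319.6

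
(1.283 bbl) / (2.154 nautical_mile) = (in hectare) 5.113e-09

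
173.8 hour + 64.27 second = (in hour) 173.8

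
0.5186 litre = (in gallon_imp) 0.1141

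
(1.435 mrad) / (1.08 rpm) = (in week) 2.098e-08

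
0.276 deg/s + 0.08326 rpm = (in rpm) 0.1293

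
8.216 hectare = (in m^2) 8.216e+04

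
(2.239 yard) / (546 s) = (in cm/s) 0.375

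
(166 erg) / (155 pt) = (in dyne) 30.36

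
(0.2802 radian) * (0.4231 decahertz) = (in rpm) 11.32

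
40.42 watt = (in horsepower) 0.0542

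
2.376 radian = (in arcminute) 8168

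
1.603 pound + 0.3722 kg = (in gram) 1099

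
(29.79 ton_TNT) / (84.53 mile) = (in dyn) 9.162e+10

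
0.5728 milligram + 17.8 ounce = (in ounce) 17.8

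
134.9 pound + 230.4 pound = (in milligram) 1.657e+08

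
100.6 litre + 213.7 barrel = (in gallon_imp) 7496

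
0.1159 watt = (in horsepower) 0.0001554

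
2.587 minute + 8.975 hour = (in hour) 9.018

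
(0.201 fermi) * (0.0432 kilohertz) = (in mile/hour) 1.942e-14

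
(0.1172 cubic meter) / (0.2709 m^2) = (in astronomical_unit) 2.892e-12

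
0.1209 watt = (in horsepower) 0.0001621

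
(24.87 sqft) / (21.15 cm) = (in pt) 3.097e+04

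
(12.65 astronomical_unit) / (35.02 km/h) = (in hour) 5.404e+07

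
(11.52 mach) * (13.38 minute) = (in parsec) 1.021e-10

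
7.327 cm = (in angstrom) 7.327e+08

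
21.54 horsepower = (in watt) 1.606e+04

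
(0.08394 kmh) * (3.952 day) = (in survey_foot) 2.612e+04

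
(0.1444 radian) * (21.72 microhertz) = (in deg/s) 0.0001797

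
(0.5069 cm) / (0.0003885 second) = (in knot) 25.36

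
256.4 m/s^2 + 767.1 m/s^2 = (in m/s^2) 1024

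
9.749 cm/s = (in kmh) 0.351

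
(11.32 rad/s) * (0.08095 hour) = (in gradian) 2.1e+05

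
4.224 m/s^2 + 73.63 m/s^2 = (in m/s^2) 77.85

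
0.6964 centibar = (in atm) 0.006873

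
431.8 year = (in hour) 3.783e+06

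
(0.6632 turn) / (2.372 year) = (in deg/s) 3.192e-06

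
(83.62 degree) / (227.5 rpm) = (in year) 1.943e-09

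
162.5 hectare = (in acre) 401.5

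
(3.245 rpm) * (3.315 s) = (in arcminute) 3873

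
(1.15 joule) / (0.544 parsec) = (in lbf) 1.54e-17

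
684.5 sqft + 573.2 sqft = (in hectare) 0.01168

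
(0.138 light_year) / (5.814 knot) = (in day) 5.052e+09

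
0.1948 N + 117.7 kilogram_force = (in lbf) 259.5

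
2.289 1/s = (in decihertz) 22.89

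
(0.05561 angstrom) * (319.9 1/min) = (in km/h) 1.067e-10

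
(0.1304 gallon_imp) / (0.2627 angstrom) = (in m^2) 2.257e+07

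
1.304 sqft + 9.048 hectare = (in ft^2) 9.739e+05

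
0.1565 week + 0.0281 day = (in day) 1.124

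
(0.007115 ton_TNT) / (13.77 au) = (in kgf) 1.474e-06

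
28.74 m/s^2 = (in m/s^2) 28.74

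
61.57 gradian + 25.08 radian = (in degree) 1492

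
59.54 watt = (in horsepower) 0.07984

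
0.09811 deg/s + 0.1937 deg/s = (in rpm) 0.04864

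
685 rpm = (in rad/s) 71.73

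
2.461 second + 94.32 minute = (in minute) 94.36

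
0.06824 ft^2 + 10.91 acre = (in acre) 10.91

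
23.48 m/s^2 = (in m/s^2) 23.48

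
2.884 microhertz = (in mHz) 0.002884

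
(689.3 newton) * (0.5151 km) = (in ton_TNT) 8.486e-05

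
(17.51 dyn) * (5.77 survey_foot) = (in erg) 3079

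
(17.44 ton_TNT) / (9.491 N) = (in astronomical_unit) 0.05139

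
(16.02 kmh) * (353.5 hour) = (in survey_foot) 1.858e+07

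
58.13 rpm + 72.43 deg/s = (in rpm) 70.2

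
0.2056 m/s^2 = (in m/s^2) 0.2056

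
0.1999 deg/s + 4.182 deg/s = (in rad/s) 0.07648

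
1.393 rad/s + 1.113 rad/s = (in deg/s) 143.6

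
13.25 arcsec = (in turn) 1.022e-05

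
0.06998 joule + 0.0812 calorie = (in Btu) 0.0003883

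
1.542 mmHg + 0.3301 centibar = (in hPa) 5.357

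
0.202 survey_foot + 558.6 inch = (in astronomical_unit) 9.526e-11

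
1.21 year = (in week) 63.09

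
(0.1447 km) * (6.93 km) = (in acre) 247.8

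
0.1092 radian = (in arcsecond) 2.252e+04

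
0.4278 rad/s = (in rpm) 4.085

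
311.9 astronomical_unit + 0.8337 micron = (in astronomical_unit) 311.9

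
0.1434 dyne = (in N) 1.434e-06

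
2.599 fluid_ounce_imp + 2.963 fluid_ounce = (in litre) 0.1615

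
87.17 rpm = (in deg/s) 523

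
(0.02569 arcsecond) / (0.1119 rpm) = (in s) 1.063e-05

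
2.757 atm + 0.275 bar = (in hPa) 3069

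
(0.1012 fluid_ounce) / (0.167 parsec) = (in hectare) 5.808e-26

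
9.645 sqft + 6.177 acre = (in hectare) 2.5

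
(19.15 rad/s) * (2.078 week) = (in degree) 1.379e+09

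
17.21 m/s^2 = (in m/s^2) 17.21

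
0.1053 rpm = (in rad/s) 0.01103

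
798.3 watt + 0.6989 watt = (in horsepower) 1.071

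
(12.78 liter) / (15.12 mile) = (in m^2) 5.252e-07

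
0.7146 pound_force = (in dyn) 3.179e+05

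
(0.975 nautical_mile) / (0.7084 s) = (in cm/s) 2.549e+05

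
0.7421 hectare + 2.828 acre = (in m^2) 1.887e+04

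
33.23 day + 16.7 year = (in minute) 8.825e+06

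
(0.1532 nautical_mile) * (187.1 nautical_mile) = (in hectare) 9831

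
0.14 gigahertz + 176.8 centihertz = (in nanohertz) 1.4e+17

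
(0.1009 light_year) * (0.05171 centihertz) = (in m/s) 4.936e+11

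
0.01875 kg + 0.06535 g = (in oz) 0.6637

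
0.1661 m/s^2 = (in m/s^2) 0.1661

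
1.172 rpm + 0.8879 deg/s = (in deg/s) 7.92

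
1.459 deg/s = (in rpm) 0.2432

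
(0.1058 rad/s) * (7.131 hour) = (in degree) 1.556e+05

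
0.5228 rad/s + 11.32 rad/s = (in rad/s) 11.84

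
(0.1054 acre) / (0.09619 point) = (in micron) 1.257e+13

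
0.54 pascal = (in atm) 5.329e-06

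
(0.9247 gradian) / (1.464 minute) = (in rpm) 0.001579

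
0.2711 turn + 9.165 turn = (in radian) 59.29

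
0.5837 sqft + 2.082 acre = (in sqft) 9.069e+04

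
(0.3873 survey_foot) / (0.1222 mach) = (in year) 8.996e-11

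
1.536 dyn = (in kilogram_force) 1.566e-06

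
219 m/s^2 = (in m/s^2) 219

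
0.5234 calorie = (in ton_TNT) 5.234e-10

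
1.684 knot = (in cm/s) 86.63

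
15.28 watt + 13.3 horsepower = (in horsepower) 13.32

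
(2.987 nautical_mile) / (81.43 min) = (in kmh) 4.076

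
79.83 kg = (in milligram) 7.983e+07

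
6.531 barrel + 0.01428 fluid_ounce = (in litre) 1038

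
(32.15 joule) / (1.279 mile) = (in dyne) 1562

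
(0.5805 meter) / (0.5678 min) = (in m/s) 0.01704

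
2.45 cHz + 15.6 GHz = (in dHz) 1.56e+11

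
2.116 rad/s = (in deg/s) 121.2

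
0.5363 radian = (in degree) 30.73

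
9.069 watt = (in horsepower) 0.01216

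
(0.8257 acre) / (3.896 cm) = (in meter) 8.577e+04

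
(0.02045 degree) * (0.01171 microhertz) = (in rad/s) 4.18e-12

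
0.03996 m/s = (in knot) 0.07768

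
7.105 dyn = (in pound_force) 1.597e-05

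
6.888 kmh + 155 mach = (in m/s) 5.278e+04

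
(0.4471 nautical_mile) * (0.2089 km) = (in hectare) 17.3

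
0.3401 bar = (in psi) 4.933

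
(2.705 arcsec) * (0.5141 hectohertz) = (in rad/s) 0.0006742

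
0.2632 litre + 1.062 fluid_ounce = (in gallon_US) 0.07783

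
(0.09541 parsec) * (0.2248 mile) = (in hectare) 1.065e+14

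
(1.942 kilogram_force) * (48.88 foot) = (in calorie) 67.81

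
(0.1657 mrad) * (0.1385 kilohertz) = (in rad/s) 0.02295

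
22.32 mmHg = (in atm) 0.02937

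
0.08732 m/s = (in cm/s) 8.732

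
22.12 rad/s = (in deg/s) 1267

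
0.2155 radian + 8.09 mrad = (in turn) 0.03559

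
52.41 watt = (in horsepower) 0.07028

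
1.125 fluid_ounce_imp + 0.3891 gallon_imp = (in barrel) 0.01133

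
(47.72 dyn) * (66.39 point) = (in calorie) 2.671e-06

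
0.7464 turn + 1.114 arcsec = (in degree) 268.7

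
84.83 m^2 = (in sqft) 913.1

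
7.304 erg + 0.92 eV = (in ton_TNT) 1.746e-16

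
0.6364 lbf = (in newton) 2.831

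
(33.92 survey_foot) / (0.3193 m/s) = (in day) 0.0003748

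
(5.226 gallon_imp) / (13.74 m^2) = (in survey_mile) 1.074e-06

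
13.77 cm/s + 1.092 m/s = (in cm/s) 123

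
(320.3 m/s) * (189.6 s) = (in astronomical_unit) 4.059e-07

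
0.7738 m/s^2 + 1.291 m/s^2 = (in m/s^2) 2.065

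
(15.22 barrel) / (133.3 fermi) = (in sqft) 1.954e+14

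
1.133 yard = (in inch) 40.79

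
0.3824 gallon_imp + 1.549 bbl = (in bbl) 1.56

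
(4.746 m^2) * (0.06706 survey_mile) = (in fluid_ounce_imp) 1.803e+07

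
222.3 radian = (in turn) 35.38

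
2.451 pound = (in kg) 1.112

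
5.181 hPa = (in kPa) 0.5181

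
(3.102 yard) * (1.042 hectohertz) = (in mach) 0.868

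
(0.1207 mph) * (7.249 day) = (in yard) 3.696e+04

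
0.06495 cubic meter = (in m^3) 0.06495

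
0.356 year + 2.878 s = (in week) 18.56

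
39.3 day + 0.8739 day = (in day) 40.17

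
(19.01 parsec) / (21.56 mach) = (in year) 2.534e+06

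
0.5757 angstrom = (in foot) 1.889e-10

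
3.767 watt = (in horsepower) 0.005052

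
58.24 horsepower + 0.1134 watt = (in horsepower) 58.24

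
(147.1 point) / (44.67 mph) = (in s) 0.002599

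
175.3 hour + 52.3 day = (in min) 8.583e+04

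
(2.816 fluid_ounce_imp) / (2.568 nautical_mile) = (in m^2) 1.682e-08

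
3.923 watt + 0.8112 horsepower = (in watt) 608.8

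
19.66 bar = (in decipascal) 1.966e+07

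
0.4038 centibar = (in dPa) 4038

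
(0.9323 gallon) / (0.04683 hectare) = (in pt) 0.02136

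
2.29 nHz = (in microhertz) 0.00229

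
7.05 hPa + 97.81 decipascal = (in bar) 0.007148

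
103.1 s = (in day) 0.001193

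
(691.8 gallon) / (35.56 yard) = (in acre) 1.99e-05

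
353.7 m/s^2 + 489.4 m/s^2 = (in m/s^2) 843.1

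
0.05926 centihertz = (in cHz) 0.05926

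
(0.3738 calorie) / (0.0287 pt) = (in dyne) 1.545e+10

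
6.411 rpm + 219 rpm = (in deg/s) 1352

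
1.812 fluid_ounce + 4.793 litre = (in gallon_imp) 1.066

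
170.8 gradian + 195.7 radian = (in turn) 31.57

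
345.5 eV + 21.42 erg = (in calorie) 5.12e-07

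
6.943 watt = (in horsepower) 0.009311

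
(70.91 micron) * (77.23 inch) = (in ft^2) 0.001497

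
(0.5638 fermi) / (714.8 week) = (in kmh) 4.695e-24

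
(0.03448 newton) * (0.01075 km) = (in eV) 2.313e+18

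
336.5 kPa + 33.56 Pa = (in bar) 3.365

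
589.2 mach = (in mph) 4.488e+05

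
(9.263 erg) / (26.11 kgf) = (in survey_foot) 1.187e-08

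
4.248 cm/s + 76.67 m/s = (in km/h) 276.2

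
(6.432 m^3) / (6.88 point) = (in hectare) 0.265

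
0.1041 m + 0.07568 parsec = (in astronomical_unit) 1.561e+04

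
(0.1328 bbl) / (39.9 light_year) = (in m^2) 5.593e-20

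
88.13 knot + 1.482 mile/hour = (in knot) 89.42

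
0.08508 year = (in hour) 745.3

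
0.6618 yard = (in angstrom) 6.051e+09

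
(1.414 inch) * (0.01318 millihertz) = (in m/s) 4.734e-07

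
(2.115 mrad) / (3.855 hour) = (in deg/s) 8.732e-06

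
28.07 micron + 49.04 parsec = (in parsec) 49.04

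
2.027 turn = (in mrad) 1.274e+04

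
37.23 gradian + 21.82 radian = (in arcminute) 7.702e+04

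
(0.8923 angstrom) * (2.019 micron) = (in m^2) 1.802e-16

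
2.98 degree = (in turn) 0.008278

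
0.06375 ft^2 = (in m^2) 0.005923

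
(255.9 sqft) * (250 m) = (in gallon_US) 1.57e+06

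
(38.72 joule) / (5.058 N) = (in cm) 765.5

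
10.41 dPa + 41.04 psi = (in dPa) 2.83e+06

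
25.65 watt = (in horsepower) 0.0344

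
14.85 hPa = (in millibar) 14.85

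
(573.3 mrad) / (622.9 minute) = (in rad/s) 1.534e-05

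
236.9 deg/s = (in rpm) 39.48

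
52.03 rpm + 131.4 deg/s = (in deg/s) 443.6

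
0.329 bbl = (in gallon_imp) 11.51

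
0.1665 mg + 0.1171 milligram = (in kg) 2.836e-07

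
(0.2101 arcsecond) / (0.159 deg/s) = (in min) 6.118e-06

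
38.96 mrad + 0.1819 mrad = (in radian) 0.03914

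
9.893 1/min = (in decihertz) 1.649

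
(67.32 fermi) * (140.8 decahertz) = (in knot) 1.843e-10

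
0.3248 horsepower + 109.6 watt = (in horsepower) 0.4718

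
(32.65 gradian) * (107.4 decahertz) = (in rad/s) 550.8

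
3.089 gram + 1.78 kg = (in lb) 3.931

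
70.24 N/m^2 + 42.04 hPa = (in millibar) 42.74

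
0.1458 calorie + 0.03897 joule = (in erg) 6.49e+06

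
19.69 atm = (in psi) 289.4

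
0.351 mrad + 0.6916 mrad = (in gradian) 0.06637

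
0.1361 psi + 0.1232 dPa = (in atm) 0.009261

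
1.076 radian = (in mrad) 1076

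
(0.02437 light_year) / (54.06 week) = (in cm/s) 7.052e+08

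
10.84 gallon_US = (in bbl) 0.2581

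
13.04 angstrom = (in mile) 8.103e-13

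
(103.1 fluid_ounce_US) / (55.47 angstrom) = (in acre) 135.8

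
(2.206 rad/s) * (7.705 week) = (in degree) 5.89e+08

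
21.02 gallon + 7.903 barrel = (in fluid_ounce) 4.518e+04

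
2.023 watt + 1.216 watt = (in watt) 3.239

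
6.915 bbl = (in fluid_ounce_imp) 3.869e+04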